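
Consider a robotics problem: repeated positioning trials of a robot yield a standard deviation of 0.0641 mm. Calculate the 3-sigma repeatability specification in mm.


repeatability = 3*sigma = 3*0.0641 = 0.1923

0.1923 mm


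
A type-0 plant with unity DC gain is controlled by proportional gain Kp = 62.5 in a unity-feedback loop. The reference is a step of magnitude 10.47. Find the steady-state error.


e_ss = R/(1 + Kp) = 10.47/(1 + 62.5) = 10.47/63.5000 = 0.1649

0.1649


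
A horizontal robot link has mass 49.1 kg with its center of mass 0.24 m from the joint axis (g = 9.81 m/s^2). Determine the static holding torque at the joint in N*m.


tau = m*g*L = 49.1 * 9.81 * 0.24 = 115.6010

115.6010 N*m


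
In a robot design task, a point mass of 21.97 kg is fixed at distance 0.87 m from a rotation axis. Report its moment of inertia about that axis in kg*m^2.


I = m*r^2 = 21.97*0.87^2 = 16.6291

16.6291 kg*m^2


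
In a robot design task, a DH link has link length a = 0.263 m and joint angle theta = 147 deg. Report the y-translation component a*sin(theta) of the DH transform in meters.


a*sin(theta) = 0.263*sin(147 deg) = 0.1432

0.1432 m


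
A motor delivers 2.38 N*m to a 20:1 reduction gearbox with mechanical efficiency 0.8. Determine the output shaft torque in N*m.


tau_out = tau_in * N * eta = 2.38 * 20 * 0.8 = 38.0800

38.0800 N*m


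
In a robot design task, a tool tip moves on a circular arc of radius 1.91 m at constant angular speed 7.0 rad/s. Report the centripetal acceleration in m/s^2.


a_c = omega^2 * r = 7.0^2 * 1.91 = 93.5900

93.5900 m/s^2


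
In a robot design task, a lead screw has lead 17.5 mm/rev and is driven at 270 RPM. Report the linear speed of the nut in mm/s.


v = lead * (RPM/60) = 17.5*270/60 = 78.7500

78.7500 mm/s


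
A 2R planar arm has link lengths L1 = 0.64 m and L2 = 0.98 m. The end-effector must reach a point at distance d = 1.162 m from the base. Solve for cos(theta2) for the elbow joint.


cos(th2) = (d^2 - L1^2 - L2^2)/(2*L1*L2) = (1.162^2 - 0.64^2 - 0.98^2)/(2*0.64*0.98) = -0.0157

-0.0157


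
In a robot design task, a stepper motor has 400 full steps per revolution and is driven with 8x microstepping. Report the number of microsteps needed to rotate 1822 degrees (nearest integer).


step_size = 360/(400*8) = 360/3200 = 0.112500 deg
n = 1822/(360/3200) = 1822*3200/360 = 16195.5556 -> 16196

16196 steps


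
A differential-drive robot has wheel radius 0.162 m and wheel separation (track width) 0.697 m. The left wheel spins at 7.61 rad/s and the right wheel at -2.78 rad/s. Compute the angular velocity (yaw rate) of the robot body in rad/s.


omega = r*(wR - wL)/L = 0.162*(-2.78 - (7.61))/0.697 = -2.4149

-2.4149 rad/s


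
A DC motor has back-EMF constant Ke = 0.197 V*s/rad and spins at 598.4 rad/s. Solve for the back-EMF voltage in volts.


V_emf = Ke * omega = 0.197*598.4 = 117.8848

117.8848 V


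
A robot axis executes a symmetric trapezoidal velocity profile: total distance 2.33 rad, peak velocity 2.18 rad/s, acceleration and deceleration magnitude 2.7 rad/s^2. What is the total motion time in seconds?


t_acc = v/a = 2.18/2.7 = 0.807407 s
d_acc = v^2/(2a) = 0.880074 rad (each ramp)
d_cruise = 2.33 - 2*0.880074 = 0.569852 rad
t_cruise = 0.569852/2.18 = 0.261400 s
t_total = 2*0.807407 + 0.261400 = 1.8762

1.8762 s


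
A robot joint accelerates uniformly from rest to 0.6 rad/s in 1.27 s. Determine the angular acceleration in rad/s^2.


alpha = delta_omega / t = 0.6 / 1.27 = 0.4724

0.4724 rad/s^2


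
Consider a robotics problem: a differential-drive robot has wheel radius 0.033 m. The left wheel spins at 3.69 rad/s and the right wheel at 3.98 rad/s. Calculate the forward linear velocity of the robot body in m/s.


v = r*(wR + wL)/2 = 0.033*(3.98 + 3.69)/2 = 0.1266

0.1266 m/s


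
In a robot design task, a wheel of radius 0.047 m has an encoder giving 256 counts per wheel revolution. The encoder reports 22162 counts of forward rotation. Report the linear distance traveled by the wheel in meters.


revs = 22162/256 = 86.570312
d = revs * 2*pi*r = 86.570312 * 2*pi*0.047 = 25.5651

25.5651 m


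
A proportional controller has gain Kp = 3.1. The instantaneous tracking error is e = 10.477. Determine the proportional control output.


u_P = Kp * e = 3.1 * 10.477 = 32.4787

32.4787


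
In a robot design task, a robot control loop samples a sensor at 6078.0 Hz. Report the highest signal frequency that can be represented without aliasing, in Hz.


f_max = f_s/2 = 6078.0/2 = 3039.0000

3039.0000 Hz


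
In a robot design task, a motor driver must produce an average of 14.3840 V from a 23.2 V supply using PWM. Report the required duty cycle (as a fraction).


D = V_avg/V_supply = 14.3840/23.2 = 0.6200

0.6200


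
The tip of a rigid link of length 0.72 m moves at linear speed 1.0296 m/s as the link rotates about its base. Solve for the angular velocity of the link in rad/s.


omega = v / L = 1.0296 / 0.72 = 1.4300

1.4300 rad/s


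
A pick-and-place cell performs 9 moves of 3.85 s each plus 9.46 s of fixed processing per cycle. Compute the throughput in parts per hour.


T_cycle = 9*3.85 + 9.46 = 44.1100 s
rate = 3600/T = 81.6141

81.6141 parts/hour


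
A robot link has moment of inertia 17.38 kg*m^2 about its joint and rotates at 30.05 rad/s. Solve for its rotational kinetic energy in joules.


KE = (1/2)*I*omega^2 = 0.5*17.38*30.05^2 = 7847.0917

7847.0917 J


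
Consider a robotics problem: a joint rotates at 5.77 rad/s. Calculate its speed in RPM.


RPM = 5.77 * 60/(2*pi) = 55.0994

55.0994 RPM


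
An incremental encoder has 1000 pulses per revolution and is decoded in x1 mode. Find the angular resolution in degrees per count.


resolution = 360 / (PPR * 1) = 360 / 1000 = 0.3600

0.3600 degrees


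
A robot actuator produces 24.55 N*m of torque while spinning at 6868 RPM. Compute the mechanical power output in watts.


omega = 6868 * 2*pi/60 = 719.215278 rad/s
P = tau * omega = 24.55 * 719.215278 = 17656.7351

17656.7351 W


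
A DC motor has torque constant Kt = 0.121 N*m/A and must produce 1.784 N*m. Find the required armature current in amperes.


I = tau / Kt = 1.784/0.121 = 14.7438

14.7438 A


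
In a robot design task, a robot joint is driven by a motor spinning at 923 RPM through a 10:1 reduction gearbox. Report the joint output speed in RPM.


omega_joint = omega_motor / N = 923 / 10 = 92.3000

92.3000 RPM


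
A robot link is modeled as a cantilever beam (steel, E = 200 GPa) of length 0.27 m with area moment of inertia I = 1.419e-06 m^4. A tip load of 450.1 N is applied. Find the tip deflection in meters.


delta = F*L^3/(3*E*I) = 450.1*0.27^3/(3*2.000e+11*1.419e-06)
      = 8.8593183/851400 = 1.0406e-05

1.0406e-05 m


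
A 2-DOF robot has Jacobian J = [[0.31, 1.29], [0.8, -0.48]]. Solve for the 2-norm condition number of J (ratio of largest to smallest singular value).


JJ^T eigenvalues: trace(JJ^T) = 2.6306, det(JJ^T) = det(J)^2 = 1.39428864
s_max^2 = (2.6306 + sqrt(1.34290180))/2 = 1.89471820
s_min^2 = (2.6306 - sqrt(1.34290180))/2 = 0.73588180
kappa = s_max/s_min = sqrt(1.89471820/0.73588180) = 1.6046

1.6046


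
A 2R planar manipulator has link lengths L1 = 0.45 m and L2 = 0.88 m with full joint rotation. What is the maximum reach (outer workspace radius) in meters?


r_max = L1 + L2 = 0.45 + 0.88 = 1.3300

1.3300 m


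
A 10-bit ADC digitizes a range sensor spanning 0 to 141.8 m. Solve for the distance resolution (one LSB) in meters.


res = range / 2^n = 141.8/2^10 = 141.8/1024 = 0.1385

0.1385 m


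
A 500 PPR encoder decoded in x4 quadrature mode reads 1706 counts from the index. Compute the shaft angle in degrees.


angle = counts * 360 / (PPR*4) = 1706 * 360 / 2000 = 307.0800

307.0800 degrees


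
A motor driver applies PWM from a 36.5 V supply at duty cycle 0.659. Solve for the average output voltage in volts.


V_avg = V_supply * D = 36.5*0.659 = 24.0535

24.0535 V


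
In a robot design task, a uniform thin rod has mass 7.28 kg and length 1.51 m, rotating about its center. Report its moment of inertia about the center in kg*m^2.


I = (1/12)*m*L^2 = (1/12)*7.28*1.51^2 = 1.3833

1.3833 kg*m^2


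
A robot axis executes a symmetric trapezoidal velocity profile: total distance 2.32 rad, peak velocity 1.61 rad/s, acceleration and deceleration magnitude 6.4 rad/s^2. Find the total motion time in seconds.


t_acc = v/a = 1.61/6.4 = 0.251563 s
d_acc = v^2/(2a) = 0.202508 rad (each ramp)
d_cruise = 2.32 - 2*0.202508 = 1.914984 rad
t_cruise = 1.914984/1.61 = 1.189431 s
t_total = 2*0.251563 + 1.189431 = 1.6926

1.6926 s


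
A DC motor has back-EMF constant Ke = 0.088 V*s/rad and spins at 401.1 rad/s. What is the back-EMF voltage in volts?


V_emf = Ke * omega = 0.088*401.1 = 35.2968

35.2968 V


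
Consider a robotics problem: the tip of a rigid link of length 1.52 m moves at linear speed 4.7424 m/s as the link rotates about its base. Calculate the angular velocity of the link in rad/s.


omega = v / L = 4.7424 / 1.52 = 3.1200

3.1200 rad/s


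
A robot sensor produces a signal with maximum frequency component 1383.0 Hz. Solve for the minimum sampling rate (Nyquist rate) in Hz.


f_s,min = 2*f_max = 2*1383.0 = 2766.0000

2766.0000 Hz


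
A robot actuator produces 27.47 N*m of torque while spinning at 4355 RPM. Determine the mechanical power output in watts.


omega = 4355 * 2*pi/60 = 456.054534 rad/s
P = tau * omega = 27.47 * 456.054534 = 12527.8180

12527.8180 W


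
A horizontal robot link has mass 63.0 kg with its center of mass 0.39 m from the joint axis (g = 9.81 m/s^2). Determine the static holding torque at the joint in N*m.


tau = m*g*L = 63.0 * 9.81 * 0.39 = 241.0317

241.0317 N*m


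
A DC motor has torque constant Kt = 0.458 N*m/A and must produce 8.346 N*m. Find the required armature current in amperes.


I = tau / Kt = 8.346/0.458 = 18.2227

18.2227 A


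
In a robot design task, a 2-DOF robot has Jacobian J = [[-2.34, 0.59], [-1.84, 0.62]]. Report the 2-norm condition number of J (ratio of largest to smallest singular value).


JJ^T eigenvalues: trace(JJ^T) = 9.5937, det(JJ^T) = det(J)^2 = 0.13337104
s_max^2 = (9.5937 + sqrt(91.50559553))/2 = 9.57977786
s_min^2 = (9.5937 - sqrt(91.50559553))/2 = 0.01392214
kappa = s_max/s_min = sqrt(9.57977786/0.01392214) = 26.2316

26.2316


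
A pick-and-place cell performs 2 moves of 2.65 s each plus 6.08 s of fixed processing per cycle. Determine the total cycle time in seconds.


T = 2*2.65 + 6.08 = 11.3800

11.3800 s


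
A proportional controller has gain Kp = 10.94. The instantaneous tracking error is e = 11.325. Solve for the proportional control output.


u_P = Kp * e = 10.94 * 11.325 = 123.8955

123.8955


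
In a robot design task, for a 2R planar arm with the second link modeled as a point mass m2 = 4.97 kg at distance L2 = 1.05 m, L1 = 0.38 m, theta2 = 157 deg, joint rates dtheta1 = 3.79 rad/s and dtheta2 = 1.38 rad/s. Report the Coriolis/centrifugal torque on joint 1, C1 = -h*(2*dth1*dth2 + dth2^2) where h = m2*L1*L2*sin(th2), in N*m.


h = m2*L1*L2*sin(th2) = 4.97*0.38*1.05*sin(157 deg) = 0.774832
C1 = -h*(2*3.79*1.38 + 1.38^2) = -0.774832*12.3648 = -9.5806

-9.5806 N*m


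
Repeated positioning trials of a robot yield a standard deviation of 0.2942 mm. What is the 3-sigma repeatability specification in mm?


repeatability = 3*sigma = 3*0.2942 = 0.8826

0.8826 mm


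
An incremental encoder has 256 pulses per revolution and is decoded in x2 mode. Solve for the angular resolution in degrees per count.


resolution = 360 / (PPR * 2) = 360 / 512 = 0.7031

0.7031 degrees


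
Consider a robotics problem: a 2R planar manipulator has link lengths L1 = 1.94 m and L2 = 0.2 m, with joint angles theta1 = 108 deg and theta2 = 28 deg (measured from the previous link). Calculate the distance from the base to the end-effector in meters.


x = L1*cos(th1) + L2*cos(th1+th2) = -0.743361
y = L1*sin(th1) + L2*sin(th1+th2) = 1.983981
d = sqrt(x^2 + y^2) = sqrt(0.552586 + 3.936181) = 2.1187

2.1187 m


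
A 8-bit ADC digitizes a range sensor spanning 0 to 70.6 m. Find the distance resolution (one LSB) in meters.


res = range / 2^n = 70.6/2^8 = 70.6/256 = 0.2758

0.2758 m


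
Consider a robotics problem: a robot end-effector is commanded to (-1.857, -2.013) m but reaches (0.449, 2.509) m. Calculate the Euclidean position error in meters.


dx = 0.449 - (-1.857) = 2.3060, dy = 2.509 - (-2.013) = 4.5220
err = sqrt(5.317636 + 20.448484) = 5.0760

5.0760 m


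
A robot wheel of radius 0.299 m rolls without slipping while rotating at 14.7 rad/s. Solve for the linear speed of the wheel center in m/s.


v = omega * r = 14.7 * 0.299 = 4.3953

4.3953 m/s


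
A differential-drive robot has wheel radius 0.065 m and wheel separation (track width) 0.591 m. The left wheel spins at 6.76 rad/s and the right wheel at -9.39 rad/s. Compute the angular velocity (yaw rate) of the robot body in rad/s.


omega = r*(wR - wL)/L = 0.065*(-9.39 - (6.76))/0.591 = -1.7762

-1.7762 rad/s


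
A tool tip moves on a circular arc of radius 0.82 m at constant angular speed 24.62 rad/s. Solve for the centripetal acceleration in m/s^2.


a_c = omega^2 * r = 24.62^2 * 0.82 = 497.0384

497.0384 m/s^2


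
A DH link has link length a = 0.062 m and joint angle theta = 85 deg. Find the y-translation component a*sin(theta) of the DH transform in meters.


a*sin(theta) = 0.062*sin(85 deg) = 0.0618

0.0618 m


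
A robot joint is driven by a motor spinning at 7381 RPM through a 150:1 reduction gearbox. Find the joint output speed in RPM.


omega_joint = omega_motor / N = 7381 / 150 = 49.2067

49.2067 RPM


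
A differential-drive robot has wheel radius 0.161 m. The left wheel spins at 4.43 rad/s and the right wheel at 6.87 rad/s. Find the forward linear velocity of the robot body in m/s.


v = r*(wR + wL)/2 = 0.161*(6.87 + 4.43)/2 = 0.9097

0.9097 m/s


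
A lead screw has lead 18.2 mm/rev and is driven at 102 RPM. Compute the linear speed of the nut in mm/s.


v = lead * (RPM/60) = 18.2*102/60 = 30.9400

30.9400 mm/s


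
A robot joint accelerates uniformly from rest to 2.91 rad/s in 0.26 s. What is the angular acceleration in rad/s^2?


alpha = delta_omega / t = 2.91 / 0.26 = 11.1923

11.1923 rad/s^2


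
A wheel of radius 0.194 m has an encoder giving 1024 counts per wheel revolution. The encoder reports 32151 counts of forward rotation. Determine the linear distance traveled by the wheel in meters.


revs = 32151/1024 = 31.397461
d = revs * 2*pi*r = 31.397461 * 2*pi*0.194 = 38.2716

38.2716 m


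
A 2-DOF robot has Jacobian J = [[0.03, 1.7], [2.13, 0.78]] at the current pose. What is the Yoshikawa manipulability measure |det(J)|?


det(J) = 0.03*0.78 - (1.7)*(2.13) = -3.5976
|det(J)| = 3.5976

3.5976


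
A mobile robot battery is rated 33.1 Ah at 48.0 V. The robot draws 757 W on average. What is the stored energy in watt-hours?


E = capacity * V = 33.1*48.0 = 1588.8000

1588.8000 Wh


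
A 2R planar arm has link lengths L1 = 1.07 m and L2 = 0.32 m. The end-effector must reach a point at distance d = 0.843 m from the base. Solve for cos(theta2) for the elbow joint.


cos(th2) = (d^2 - L1^2 - L2^2)/(2*L1*L2) = (0.843^2 - 1.07^2 - 0.32^2)/(2*1.07*0.32) = -0.7837

-0.7837


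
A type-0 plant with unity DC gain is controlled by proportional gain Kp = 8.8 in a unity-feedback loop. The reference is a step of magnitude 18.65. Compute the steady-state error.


e_ss = R/(1 + Kp) = 18.65/(1 + 8.8) = 18.65/9.8000 = 1.9031

1.9031


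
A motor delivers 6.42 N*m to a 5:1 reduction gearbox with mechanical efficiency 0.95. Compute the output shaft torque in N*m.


tau_out = tau_in * N * eta = 6.42 * 5 * 0.95 = 30.4950

30.4950 N*m


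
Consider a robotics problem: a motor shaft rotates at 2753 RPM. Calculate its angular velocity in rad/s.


omega = 2753 * 2*pi/60 = 288.2935

288.2935 rad/s


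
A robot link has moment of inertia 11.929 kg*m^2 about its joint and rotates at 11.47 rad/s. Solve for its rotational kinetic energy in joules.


KE = (1/2)*I*omega^2 = 0.5*11.929*11.47^2 = 784.6950

784.6950 J


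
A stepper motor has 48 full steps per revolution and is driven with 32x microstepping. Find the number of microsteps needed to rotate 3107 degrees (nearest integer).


step_size = 360/(48*32) = 360/1536 = 0.234375 deg
n = 3107/(360/1536) = 3107*1536/360 = 13256.5333 -> 13257

13257 steps


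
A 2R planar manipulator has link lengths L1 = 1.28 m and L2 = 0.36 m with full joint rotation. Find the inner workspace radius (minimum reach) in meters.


r_min = |L1 - L2| = |1.28 - 0.36| = 0.9200

0.9200 m


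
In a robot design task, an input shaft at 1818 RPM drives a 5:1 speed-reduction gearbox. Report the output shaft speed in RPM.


omega_out = omega_in / N = 1818 / 5 = 363.6000

363.6000 RPM


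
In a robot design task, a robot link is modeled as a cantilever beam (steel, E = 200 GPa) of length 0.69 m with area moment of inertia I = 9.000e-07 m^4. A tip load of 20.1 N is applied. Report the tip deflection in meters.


delta = F*L^3/(3*E*I) = 20.1*0.69^3/(3*2.000e+11*9.000e-07)
      = 6.6030309/540000 = 1.2228e-05

1.2228e-05 m


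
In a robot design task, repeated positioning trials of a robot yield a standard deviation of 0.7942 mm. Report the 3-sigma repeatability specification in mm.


repeatability = 3*sigma = 3*0.7942 = 2.3826

2.3826 mm


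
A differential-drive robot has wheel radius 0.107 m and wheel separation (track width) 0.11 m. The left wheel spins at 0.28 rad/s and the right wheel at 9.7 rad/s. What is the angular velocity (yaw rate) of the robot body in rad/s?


omega = r*(wR - wL)/L = 0.107*(9.7 - (0.28))/0.11 = 9.1631

9.1631 rad/s


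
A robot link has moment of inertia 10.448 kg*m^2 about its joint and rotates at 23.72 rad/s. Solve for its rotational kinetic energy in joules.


KE = (1/2)*I*omega^2 = 0.5*10.448*23.72^2 = 2939.2230

2939.2230 J


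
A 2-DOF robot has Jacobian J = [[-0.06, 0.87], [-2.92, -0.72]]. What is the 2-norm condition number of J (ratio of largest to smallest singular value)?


JJ^T eigenvalues: trace(JJ^T) = 9.8053, det(JJ^T) = det(J)^2 = 6.67498896
s_max^2 = (9.8053 + sqrt(69.44395225))/2 = 9.06930190
s_min^2 = (9.8053 - sqrt(69.44395225))/2 = 0.73599810
kappa = s_max/s_min = sqrt(9.06930190/0.73599810) = 3.5103

3.5103


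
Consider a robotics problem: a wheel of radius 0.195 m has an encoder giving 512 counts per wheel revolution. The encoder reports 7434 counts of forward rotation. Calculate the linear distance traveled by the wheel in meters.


revs = 7434/512 = 14.519531
d = revs * 2*pi*r = 14.519531 * 2*pi*0.195 = 17.7896

17.7896 m


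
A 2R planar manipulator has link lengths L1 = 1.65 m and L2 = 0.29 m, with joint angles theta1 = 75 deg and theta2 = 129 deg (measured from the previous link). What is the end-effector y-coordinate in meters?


y = L1*sin(th1) + L2*sin(th1+th2) = 1.65*sin(75 deg) + 0.29*sin(204 deg) = 1.4758

1.4758 m


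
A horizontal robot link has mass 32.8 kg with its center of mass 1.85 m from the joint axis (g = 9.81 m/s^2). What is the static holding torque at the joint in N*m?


tau = m*g*L = 32.8 * 9.81 * 1.85 = 595.2708

595.2708 N*m


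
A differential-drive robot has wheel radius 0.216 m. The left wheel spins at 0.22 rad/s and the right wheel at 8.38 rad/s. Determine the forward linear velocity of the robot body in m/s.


v = r*(wR + wL)/2 = 0.216*(8.38 + 0.22)/2 = 0.9288

0.9288 m/s


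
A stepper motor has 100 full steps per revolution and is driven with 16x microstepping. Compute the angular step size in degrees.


step = 360/(100*16) = 360/1600 = 0.2250

0.2250 degrees


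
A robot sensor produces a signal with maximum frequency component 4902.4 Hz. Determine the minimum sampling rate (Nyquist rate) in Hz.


f_s,min = 2*f_max = 2*4902.4 = 9804.8000

9804.8000 Hz


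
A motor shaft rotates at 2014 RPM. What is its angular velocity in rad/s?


omega = 2014 * 2*pi/60 = 210.9056

210.9056 rad/s


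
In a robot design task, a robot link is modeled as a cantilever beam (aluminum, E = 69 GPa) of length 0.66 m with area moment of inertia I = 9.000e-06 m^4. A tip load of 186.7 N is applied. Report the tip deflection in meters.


delta = F*L^3/(3*E*I) = 186.7*0.66^3/(3*6.900e+10*9.000e-06)
      = 53.6755032/1863000 = 2.8811e-05

2.8811e-05 m


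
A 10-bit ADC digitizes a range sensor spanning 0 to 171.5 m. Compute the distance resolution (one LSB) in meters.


res = range / 2^n = 171.5/2^10 = 171.5/1024 = 0.1675

0.1675 m


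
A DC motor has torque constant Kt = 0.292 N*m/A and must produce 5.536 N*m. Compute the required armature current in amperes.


I = tau / Kt = 5.536/0.292 = 18.9589

18.9589 A


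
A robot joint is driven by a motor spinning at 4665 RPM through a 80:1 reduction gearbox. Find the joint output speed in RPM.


omega_joint = omega_motor / N = 4665 / 80 = 58.3125

58.3125 RPM


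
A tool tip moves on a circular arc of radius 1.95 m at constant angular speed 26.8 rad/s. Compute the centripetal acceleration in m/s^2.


a_c = omega^2 * r = 26.8^2 * 1.95 = 1400.5680

1400.5680 m/s^2


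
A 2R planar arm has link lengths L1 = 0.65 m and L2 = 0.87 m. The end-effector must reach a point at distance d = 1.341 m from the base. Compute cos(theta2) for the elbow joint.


cos(th2) = (d^2 - L1^2 - L2^2)/(2*L1*L2) = (1.341^2 - 0.65^2 - 0.87^2)/(2*0.65*0.87) = 0.5472

0.5472


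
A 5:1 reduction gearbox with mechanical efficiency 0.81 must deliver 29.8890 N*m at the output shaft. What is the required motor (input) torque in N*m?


tau_in = tau_out / (N * eta) = 29.8890 / (5 * 0.81) = 7.3800

7.3800 N*m


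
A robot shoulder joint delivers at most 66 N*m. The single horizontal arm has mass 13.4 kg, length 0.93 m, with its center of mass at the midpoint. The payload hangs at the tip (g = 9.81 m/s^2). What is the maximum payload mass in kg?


tau_arm = m_arm*g*(L/2) = 13.4*9.81*0.93/2 = 61.1261 N*m
tau_payload = tau_max - tau_arm = 66 - 61.1261 = 4.8739
m_payload = tau_payload / (g*L) = 4.8739 / (9.81*0.93) = 0.5342

0.5342 kg


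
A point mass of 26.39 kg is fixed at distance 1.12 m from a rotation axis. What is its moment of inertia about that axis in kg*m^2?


I = m*r^2 = 26.39*1.12^2 = 33.1036

33.1036 kg*m^2


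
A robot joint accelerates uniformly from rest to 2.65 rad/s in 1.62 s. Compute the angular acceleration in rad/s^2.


alpha = delta_omega / t = 2.65 / 1.62 = 1.6358

1.6358 rad/s^2


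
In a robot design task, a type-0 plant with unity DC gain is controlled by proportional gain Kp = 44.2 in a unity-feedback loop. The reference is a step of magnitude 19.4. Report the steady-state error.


e_ss = R/(1 + Kp) = 19.4/(1 + 44.2) = 19.4/45.2000 = 0.4292

0.4292


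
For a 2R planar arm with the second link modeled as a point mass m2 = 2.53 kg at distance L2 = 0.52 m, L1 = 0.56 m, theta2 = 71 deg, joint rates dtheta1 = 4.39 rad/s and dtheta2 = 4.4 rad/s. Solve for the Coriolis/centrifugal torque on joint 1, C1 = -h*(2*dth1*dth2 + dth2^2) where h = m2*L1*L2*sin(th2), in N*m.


h = m2*L1*L2*sin(th2) = 2.53*0.56*0.52*sin(71 deg) = 0.696598
C1 = -h*(2*4.39*4.4 + 4.4^2) = -0.696598*57.9920 = -40.3971

-40.3971 N*m


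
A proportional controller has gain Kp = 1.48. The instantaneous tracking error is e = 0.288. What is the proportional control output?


u_P = Kp * e = 1.48 * 0.288 = 0.4262

0.4262


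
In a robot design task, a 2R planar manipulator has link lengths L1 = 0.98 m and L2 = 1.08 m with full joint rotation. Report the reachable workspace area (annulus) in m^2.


r_max = L1 + L2 = 2.0600, r_min = |L1 - L2| = 0.1000
A = pi*(r_max^2 - r_min^2) = pi*(4.2436 - 0.0100) = 13.3002

13.3002 m^2


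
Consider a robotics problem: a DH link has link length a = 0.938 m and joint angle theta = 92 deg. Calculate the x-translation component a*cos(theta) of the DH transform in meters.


a*cos(theta) = 0.938*cos(92 deg) = -0.0327

-0.0327 m


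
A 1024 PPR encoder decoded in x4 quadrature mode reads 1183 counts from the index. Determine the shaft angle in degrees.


angle = counts * 360 / (PPR*4) = 1183 * 360 / 4096 = 103.9746

103.9746 degrees


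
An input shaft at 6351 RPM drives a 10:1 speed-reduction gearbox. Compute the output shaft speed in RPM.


omega_out = omega_in / N = 6351 / 10 = 635.1000

635.1000 RPM


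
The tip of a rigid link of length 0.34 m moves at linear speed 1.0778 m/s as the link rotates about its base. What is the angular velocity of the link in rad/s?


omega = v / L = 1.0778 / 0.34 = 3.1700

3.1700 rad/s


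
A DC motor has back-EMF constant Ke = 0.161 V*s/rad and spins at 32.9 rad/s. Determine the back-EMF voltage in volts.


V_emf = Ke * omega = 0.161*32.9 = 5.2969

5.2969 V


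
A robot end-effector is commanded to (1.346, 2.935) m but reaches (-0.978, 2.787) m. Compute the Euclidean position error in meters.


dx = -0.978 - (1.346) = -2.3240, dy = 2.787 - (2.935) = -0.1480
err = sqrt(5.400976 + 0.021904) = 2.3287

2.3287 m


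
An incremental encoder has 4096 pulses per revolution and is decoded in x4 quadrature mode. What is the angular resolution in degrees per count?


resolution = 360 / (PPR * 4) = 360 / 16384 = 0.0220

0.0220 degrees


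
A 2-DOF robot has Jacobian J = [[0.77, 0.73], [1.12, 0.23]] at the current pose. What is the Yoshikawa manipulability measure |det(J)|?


det(J) = 0.77*0.23 - (0.73)*(1.12) = -0.6405
|det(J)| = 0.6405

0.6405


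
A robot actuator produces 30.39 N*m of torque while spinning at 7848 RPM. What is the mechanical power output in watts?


omega = 7848 * 2*pi/60 = 821.840638 rad/s
P = tau * omega = 30.39 * 821.840638 = 24975.7370

24975.7370 W


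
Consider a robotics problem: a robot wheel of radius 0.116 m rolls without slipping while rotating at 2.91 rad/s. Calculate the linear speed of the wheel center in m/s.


v = omega * r = 2.91 * 0.116 = 0.3376

0.3376 m/s


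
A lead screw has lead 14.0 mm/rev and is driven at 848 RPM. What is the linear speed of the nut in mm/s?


v = lead * (RPM/60) = 14.0*848/60 = 197.8667

197.8667 mm/s


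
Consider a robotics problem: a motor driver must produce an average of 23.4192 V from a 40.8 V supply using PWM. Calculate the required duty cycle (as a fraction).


D = V_avg/V_supply = 23.4192/40.8 = 0.5740

0.5740


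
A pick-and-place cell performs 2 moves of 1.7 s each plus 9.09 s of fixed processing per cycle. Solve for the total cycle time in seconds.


T = 2*1.7 + 9.09 = 12.4900

12.4900 s


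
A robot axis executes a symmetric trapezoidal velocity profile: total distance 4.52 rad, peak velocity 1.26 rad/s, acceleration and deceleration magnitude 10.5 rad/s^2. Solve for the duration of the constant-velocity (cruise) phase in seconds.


t_acc = v/a = 0.120000 s, d_acc = v^2/(2a) = 0.075600 rad each
d_cruise = 4.52 - 2*0.075600 = 4.368800 rad
t_cruise = d_cruise/v = 4.368800/1.26 = 3.4673

3.4673 s


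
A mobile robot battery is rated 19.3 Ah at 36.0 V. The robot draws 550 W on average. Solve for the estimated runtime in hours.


E = 19.3*36.0 = 694.8000 Wh
t = E/P = 694.8000/550 = 1.2633

1.2633 hours


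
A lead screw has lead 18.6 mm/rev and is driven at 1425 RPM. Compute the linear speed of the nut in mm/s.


v = lead * (RPM/60) = 18.6*1425/60 = 441.7500

441.7500 mm/s


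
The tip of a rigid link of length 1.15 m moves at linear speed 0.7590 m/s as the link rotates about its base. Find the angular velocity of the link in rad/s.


omega = v / L = 0.7590 / 1.15 = 0.6600

0.6600 rad/s


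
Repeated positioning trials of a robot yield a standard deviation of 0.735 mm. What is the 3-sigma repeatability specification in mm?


repeatability = 3*sigma = 3*0.735 = 2.2050

2.2050 mm


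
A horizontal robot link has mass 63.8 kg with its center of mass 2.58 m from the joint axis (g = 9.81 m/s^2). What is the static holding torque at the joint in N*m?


tau = m*g*L = 63.8 * 9.81 * 2.58 = 1614.7652

1614.7652 N*m


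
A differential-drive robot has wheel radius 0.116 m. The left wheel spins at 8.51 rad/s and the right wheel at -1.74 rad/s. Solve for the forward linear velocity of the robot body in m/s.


v = r*(wR + wL)/2 = 0.116*(-1.74 + 8.51)/2 = 0.3927

0.3927 m/s


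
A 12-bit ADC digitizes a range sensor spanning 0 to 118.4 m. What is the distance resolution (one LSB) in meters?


res = range / 2^n = 118.4/2^12 = 118.4/4096 = 0.0289

0.0289 m


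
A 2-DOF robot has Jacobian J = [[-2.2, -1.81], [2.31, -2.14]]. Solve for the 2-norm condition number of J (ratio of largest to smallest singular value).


JJ^T eigenvalues: trace(JJ^T) = 18.0318, det(JJ^T) = det(J)^2 = 79.01609881
s_max^2 = (18.0318 + sqrt(9.08141600))/2 = 10.52266939
s_min^2 = (18.0318 - sqrt(9.08141600))/2 = 7.50913061
kappa = s_max/s_min = sqrt(10.52266939/7.50913061) = 1.1838

1.1838


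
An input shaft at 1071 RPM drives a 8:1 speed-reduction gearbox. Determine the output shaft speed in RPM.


omega_out = omega_in / N = 1071 / 8 = 133.8750

133.8750 RPM


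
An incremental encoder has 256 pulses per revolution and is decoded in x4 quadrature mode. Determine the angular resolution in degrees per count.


resolution = 360 / (PPR * 4) = 360 / 1024 = 0.3516

0.3516 degrees


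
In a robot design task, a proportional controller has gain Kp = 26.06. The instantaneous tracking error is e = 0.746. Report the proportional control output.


u_P = Kp * e = 26.06 * 0.746 = 19.4408

19.4408


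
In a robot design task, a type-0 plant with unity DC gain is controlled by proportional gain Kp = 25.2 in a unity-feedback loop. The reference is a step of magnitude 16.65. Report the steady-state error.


e_ss = R/(1 + Kp) = 16.65/(1 + 25.2) = 16.65/26.2000 = 0.6355

0.6355


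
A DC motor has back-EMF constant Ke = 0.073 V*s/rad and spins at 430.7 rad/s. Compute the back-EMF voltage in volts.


V_emf = Ke * omega = 0.073*430.7 = 31.4411

31.4411 V


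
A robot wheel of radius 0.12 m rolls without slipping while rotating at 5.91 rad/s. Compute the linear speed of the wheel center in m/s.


v = omega * r = 5.91 * 0.12 = 0.7092

0.7092 m/s


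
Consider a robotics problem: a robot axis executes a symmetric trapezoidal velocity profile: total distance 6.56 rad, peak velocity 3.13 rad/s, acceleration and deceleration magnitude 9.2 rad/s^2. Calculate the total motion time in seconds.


t_acc = v/a = 3.13/9.2 = 0.340217 s
d_acc = v^2/(2a) = 0.532440 rad (each ramp)
d_cruise = 6.56 - 2*0.532440 = 5.495120 rad
t_cruise = 5.495120/3.13 = 1.755629 s
t_total = 2*0.340217 + 1.755629 = 2.4361

2.4361 s


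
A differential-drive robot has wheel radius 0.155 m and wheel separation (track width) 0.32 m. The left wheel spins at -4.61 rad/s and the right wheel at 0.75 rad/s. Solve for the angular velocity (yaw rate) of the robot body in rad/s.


omega = r*(wR - wL)/L = 0.155*(0.75 - (-4.61))/0.32 = 2.5963

2.5963 rad/s


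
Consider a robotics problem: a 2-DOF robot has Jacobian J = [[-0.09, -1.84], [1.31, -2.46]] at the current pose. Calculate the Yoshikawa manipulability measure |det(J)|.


det(J) = -0.09*-2.46 - (-1.84)*(1.31) = 2.6318
|det(J)| = 2.6318

2.6318


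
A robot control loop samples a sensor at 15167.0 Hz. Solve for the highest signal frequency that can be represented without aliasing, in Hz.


f_max = f_s/2 = 15167.0/2 = 7583.5000

7583.5000 Hz


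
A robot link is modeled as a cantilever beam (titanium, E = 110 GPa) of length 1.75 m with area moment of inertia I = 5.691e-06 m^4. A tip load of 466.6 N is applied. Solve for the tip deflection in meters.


delta = F*L^3/(3*E*I) = 466.6*1.75^3/(3*1.100e+11*5.691e-06)
      = 2500.684375/1878030 = 0.0013

0.0013 m


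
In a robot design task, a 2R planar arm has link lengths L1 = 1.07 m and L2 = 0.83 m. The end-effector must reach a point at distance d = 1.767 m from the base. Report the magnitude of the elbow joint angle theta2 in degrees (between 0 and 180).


cos(th2) = (d^2 - L1^2 - L2^2)/(2*L1*L2) = (1.767^2 - 1.07^2 - 0.83^2)/(2*1.07*0.83) = 0.72541887
th2 = acos(0.72541887) = 43.4963 deg

43.4963 degrees


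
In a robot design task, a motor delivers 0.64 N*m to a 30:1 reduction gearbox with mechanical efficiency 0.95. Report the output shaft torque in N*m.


tau_out = tau_in * N * eta = 0.64 * 30 * 0.95 = 18.2400

18.2400 N*m


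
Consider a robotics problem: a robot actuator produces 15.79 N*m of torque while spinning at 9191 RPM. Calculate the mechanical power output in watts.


omega = 9191 * 2*pi/60 = 962.479269 rad/s
P = tau * omega = 15.79 * 962.479269 = 15197.5477

15197.5477 W


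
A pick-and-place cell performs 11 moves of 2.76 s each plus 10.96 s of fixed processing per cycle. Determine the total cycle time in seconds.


T = 11*2.76 + 10.96 = 41.3200

41.3200 s


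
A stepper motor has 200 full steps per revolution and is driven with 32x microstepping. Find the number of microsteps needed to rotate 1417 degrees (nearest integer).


step_size = 360/(200*32) = 360/6400 = 0.056250 deg
n = 1417/(360/6400) = 1417*6400/360 = 25191.1111 -> 25191

25191 steps


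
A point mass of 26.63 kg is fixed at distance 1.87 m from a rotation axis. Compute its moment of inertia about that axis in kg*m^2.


I = m*r^2 = 26.63*1.87^2 = 93.1224

93.1224 kg*m^2


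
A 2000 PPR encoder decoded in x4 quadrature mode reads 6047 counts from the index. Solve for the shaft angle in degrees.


angle = counts * 360 / (PPR*4) = 6047 * 360 / 8000 = 272.1150

272.1150 degrees


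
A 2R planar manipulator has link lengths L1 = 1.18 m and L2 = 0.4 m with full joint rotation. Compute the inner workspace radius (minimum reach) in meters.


r_min = |L1 - L2| = |1.18 - 0.4| = 0.7800

0.7800 m


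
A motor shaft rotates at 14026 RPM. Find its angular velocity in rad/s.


omega = 14026 * 2*pi/60 = 1468.7993

1468.7993 rad/s


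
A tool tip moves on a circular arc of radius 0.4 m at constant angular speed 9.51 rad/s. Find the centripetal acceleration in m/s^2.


a_c = omega^2 * r = 9.51^2 * 0.4 = 36.1760

36.1760 m/s^2


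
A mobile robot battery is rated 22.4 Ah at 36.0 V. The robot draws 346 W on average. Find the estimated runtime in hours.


E = 22.4*36.0 = 806.4000 Wh
t = E/P = 806.4000/346 = 2.3306

2.3306 hours


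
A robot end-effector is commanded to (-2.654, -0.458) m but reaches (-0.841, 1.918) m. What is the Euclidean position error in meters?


dx = -0.841 - (-2.654) = 1.8130, dy = 1.918 - (-0.458) = 2.3760
err = sqrt(3.286969 + 5.645376) = 2.9887

2.9887 m


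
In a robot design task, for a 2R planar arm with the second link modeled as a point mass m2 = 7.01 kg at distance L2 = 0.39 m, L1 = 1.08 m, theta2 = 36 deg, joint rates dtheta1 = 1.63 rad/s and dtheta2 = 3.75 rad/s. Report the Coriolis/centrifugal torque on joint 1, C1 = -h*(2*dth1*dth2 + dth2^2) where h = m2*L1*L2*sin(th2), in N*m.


h = m2*L1*L2*sin(th2) = 7.01*1.08*0.39*sin(36 deg) = 1.735502
C1 = -h*(2*1.63*3.75 + 3.75^2) = -1.735502*26.2875 = -45.6220

-45.6220 N*m


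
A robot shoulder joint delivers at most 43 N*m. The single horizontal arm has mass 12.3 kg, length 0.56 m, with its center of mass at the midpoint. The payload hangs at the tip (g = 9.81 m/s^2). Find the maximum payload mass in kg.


tau_arm = m_arm*g*(L/2) = 12.3*9.81*0.56/2 = 33.7856 N*m
tau_payload = tau_max - tau_arm = 43 - 33.7856 = 9.2144
m_payload = tau_payload / (g*L) = 9.2144 / (9.81*0.56) = 1.6773

1.6773 kg


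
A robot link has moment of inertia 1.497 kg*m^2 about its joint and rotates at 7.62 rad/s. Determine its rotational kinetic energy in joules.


KE = (1/2)*I*omega^2 = 0.5*1.497*7.62^2 = 43.4612

43.4612 J


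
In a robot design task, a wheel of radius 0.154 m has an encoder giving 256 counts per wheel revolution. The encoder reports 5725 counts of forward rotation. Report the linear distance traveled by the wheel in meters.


revs = 5725/256 = 22.363281
d = revs * 2*pi*r = 22.363281 * 2*pi*0.154 = 21.6389

21.6389 m


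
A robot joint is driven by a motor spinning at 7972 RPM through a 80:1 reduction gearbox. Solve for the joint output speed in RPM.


omega_joint = omega_motor / N = 7972 / 80 = 99.6500

99.6500 RPM


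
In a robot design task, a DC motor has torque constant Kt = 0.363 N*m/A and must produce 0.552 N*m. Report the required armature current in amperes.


I = tau / Kt = 0.552/0.363 = 1.5207

1.5207 A


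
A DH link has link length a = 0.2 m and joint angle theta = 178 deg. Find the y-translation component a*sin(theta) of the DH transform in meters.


a*sin(theta) = 0.2*sin(178 deg) = 0.0070

0.0070 m


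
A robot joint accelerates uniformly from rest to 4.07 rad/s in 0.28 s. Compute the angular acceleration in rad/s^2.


alpha = delta_omega / t = 4.07 / 0.28 = 14.5357

14.5357 rad/s^2


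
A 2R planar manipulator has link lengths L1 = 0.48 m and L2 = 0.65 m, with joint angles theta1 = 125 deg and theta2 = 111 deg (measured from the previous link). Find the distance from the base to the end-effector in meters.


x = L1*cos(th1) + L2*cos(th1+th2) = -0.638792
y = L1*sin(th1) + L2*sin(th1+th2) = -0.145681
d = sqrt(x^2 + y^2) = sqrt(0.408055 + 0.021223) = 0.6552

0.6552 m


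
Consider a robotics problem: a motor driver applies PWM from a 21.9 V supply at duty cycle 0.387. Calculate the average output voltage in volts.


V_avg = V_supply * D = 21.9*0.387 = 8.4753

8.4753 V


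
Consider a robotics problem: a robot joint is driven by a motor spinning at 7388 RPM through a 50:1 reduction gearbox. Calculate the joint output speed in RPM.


omega_joint = omega_motor / N = 7388 / 50 = 147.7600

147.7600 RPM


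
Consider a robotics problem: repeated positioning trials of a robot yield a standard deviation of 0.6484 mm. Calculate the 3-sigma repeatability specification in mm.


repeatability = 3*sigma = 3*0.6484 = 1.9452

1.9452 mm


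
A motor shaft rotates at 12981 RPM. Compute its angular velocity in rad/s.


omega = 12981 * 2*pi/60 = 1359.3671

1359.3671 rad/s


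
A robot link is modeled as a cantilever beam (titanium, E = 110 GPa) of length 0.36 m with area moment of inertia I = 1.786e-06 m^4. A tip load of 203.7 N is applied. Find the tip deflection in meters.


delta = F*L^3/(3*E*I) = 203.7*0.36^3/(3*1.100e+11*1.786e-06)
      = 9.5038272/589380 = 1.6125e-05

1.6125e-05 m


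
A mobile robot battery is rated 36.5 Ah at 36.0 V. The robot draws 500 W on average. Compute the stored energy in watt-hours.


E = capacity * V = 36.5*36.0 = 1314.0000

1314.0000 Wh


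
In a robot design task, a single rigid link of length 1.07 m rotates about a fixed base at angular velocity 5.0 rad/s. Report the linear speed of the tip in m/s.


v = L*omega = 1.07 * 5.0 = 5.3500

5.3500 m/s


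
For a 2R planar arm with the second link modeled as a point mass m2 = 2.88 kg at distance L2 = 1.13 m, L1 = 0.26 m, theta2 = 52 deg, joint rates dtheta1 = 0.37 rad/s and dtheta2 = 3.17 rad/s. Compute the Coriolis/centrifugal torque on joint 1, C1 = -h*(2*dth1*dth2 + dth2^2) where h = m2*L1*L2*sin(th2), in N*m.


h = m2*L1*L2*sin(th2) = 2.88*0.26*1.13*sin(52 deg) = 0.666771
C1 = -h*(2*0.37*3.17 + 3.17^2) = -0.666771*12.3947 = -8.2644

-8.2644 N*m


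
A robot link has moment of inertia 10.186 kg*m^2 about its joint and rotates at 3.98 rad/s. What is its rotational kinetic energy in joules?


KE = (1/2)*I*omega^2 = 0.5*10.186*3.98^2 = 80.6752

80.6752 J
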